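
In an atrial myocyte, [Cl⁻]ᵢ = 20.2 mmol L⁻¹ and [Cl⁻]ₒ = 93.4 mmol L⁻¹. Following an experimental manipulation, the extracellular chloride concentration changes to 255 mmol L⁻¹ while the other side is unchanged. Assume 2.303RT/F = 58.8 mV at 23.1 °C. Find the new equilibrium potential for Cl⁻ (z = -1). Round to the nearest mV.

-65 mV

After the shift: [Cl⁻]_out = 255, [Cl⁻]_in = 20.2 mmol L⁻¹.
E_new = (58.8/-1)·log₁₀(255/20.2) = -58.80 · (1.1012) = -64.75 mV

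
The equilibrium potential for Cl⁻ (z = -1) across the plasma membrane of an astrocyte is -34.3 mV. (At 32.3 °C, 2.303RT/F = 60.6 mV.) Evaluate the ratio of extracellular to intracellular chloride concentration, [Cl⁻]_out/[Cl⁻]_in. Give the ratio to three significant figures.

log₁₀([out]/[in]) = E·z/(60.6) = -34.3 × -1 / 60.6 = 0.5660
[out]/[in] = 10^(0.5660) = 3.681

3.68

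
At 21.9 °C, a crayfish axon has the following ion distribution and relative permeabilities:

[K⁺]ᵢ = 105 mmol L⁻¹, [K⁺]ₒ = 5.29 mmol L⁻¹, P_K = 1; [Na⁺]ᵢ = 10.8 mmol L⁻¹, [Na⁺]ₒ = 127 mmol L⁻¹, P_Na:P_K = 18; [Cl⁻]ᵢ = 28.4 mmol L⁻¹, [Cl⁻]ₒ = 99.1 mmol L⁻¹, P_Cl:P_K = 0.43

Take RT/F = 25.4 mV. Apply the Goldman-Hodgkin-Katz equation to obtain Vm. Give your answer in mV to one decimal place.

48.4 mV

Vm = 25.4 · ln[(Σ P·[cation]ₒ + Σ P·[anion]ᵢ) / (Σ P·[cation]ᵢ + Σ P·[anion]ₒ)]
Numerator = 1×5.29 + 18×127 + 0.43×28.4 = 2304
Denominator = 1×105 + 18×10.8 + 0.43×99.1 = 342
Vm = 25.4 · ln(6.7351) = 25.4 × (1.9073) = 48.45 mV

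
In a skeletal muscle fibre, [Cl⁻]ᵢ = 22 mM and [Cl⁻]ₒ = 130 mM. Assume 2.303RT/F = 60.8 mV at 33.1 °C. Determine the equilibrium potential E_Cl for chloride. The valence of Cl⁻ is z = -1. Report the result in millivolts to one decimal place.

E = (60.8/z) · log₁₀([Cl⁻]_out/[Cl⁻]_in) with z = -1.
For an anion, dividing by z = -1 reverses the sign.
= (60.8/-1) · log₁₀(130/22) = -60.80 · log₁₀(5.909)
= -60.80 · (0.7715) = -46.91 mV

-46.9 mV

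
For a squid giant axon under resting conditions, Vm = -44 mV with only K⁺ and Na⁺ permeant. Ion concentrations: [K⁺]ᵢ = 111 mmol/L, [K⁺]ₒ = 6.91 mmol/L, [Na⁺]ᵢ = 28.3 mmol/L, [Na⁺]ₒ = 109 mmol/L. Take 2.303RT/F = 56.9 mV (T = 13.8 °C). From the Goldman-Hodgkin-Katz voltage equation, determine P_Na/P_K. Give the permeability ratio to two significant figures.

Let α = P_Na/P_K. GHK: Vm = 56.9·log₁₀[(Kₒ + α·Naₒ)/(Kᵢ + α·Naᵢ)].
10^(Vm/56.9) = 10^(-44.0/56.9) = 0.16854
So 0.16854·(Kᵢ + α·Naᵢ) = Kₒ + α·Naₒ → α = (0.16854·111.0 − 6.91) / (109.0 − 0.16854·28.3)
α = (18.71 − 6.91) / (109.0 − 4.77) = 11.8/104.2 = 0.1132

0.11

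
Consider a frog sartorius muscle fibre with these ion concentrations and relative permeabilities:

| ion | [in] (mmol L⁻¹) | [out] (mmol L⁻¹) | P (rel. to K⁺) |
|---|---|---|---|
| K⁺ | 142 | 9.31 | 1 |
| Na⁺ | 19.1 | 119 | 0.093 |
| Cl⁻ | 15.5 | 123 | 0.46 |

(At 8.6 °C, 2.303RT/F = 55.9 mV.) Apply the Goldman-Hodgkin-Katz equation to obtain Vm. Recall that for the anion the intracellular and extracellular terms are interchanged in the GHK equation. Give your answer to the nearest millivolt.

-48 mV

Vm = 55.9 · log₁₀[(Σ P·[cation]ₒ + Σ P·[anion]ᵢ) / (Σ P·[cation]ᵢ + Σ P·[anion]ₒ)]
Numerator = 1×9.31 + 0.093×119 + 0.46×15.5 = 27.51
Denominator = 1×142 + 0.093×19.1 + 0.46×123 = 200.4
Vm = 55.9 · log₁₀(0.13729) = 55.9 × (-0.8624) = -48.21 mV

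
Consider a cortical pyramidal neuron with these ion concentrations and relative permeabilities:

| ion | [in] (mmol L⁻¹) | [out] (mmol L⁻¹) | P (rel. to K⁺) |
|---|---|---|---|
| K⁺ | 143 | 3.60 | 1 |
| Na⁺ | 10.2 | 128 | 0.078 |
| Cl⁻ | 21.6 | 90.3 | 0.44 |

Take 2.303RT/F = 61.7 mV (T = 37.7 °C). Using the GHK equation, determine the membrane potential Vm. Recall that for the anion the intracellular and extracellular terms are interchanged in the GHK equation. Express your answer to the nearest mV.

-56 mV

Vm = 61.7 · log₁₀[(Σ P·[cation]ₒ + Σ P·[anion]ᵢ) / (Σ P·[cation]ᵢ + Σ P·[anion]ₒ)]
Numerator = 1×3.60 + 0.078×128 + 0.44×21.6 = 23.09
Denominator = 1×143 + 0.078×10.2 + 0.44×90.3 = 183.5
Vm = 61.7 · log₁₀(0.1258) = 61.7 × (-0.9003) = -55.55 mV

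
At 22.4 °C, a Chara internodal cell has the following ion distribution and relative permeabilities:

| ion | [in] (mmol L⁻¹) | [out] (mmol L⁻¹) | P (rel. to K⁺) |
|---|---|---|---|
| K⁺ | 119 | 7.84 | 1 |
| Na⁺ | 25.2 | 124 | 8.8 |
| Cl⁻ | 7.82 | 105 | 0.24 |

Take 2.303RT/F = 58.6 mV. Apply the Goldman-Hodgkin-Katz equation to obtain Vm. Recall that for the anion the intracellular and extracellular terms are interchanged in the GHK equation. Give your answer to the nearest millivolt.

28 mV

Vm = 58.6 · log₁₀[(Σ P·[cation]ₒ + Σ P·[anion]ᵢ) / (Σ P·[cation]ᵢ + Σ P·[anion]ₒ)]
Numerator = 1×7.84 + 8.8×124 + 0.24×7.82 = 1101
Denominator = 1×119 + 8.8×25.2 + 0.24×105 = 366
Vm = 58.6 · log₁₀(3.0083) = 58.6 × (0.4783) = 28.03 mV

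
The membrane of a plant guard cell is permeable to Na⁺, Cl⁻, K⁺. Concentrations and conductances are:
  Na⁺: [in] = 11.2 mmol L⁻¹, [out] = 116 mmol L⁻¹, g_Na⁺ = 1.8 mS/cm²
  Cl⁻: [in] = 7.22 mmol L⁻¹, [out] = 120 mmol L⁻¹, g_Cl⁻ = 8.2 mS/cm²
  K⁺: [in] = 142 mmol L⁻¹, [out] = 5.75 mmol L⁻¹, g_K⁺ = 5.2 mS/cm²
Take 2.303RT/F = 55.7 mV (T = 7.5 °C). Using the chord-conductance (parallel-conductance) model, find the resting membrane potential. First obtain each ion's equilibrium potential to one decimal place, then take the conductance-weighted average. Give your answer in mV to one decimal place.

E_Na⁺ = (55.7/1)·log₁₀(116/11.2) = 56.5 mV
E_Cl⁻ = (55.7/-1)·log₁₀(120/7.22) = -68.0 mV
E_K⁺ = (55.7/1)·log₁₀(5.75/142) = -77.6 mV
Vm = (Σ gᵢEᵢ)/(Σ gᵢ) = (1.8·56.5 + 8.2·-68.0 + 5.2·-77.6) / (1.8 + 8.2 + 5.2)
= -859.42 / 15.2 = -56.54 mV

-56.5 mV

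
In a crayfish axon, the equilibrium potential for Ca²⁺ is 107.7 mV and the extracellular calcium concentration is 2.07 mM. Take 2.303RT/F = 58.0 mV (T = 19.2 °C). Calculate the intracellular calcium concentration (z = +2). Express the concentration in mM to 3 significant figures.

Nernst: E = (58.0/2) · log₁₀([out]/[in]), so log₁₀([out]/[in]) = 107.7 × 2 / 58.0 = 3.7138.
[out]/[in] = 10^(3.7138) = 5174.
[in] = 2.07 / 5174 = 0.0004001 mM.

0.000400 mM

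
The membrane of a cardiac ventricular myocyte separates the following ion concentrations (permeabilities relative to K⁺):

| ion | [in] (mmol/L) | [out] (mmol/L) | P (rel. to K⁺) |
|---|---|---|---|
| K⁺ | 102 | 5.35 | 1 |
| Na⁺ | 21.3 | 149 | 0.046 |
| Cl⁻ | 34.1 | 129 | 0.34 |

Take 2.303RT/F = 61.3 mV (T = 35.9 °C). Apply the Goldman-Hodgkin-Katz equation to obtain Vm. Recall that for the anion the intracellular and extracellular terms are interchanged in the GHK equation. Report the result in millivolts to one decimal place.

-48.4 mV

Vm = 61.3 · log₁₀[(Σ P·[cation]ₒ + Σ P·[anion]ᵢ) / (Σ P·[cation]ᵢ + Σ P·[anion]ₒ)]
Numerator = 1×5.35 + 0.046×149 + 0.34×34.1 = 23.8
Denominator = 1×102 + 0.046×21.3 + 0.34×129 = 146.8
Vm = 61.3 · log₁₀(0.16207) = 61.3 × (-0.7903) = -48.45 mV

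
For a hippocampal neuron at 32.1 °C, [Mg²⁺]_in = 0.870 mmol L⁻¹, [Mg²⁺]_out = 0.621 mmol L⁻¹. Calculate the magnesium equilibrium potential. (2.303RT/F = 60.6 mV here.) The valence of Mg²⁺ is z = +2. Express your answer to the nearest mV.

-4 mV

E = (60.6/z) · log₁₀([Mg²⁺]_out/[Mg²⁺]_in) with z = +2.
= (60.6/2) · log₁₀(0.621/0.870) = 30.30 · log₁₀(0.7138)
= 30.30 · (-0.1464) = -4.44 mV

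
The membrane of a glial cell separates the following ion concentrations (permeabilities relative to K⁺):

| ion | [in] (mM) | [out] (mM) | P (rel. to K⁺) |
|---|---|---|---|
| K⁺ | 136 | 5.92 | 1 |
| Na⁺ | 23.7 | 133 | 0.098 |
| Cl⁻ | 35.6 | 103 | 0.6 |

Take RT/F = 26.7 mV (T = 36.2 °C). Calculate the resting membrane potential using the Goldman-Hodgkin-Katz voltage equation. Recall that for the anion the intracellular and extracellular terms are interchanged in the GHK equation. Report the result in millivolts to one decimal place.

-42.8 mV

Vm = 26.7 · ln[(Σ P·[cation]ₒ + Σ P·[anion]ᵢ) / (Σ P·[cation]ᵢ + Σ P·[anion]ₒ)]
Numerator = 1×5.92 + 0.098×133 + 0.6×35.6 = 40.31
Denominator = 1×136 + 0.098×23.7 + 0.6×103 = 200.1
Vm = 26.7 · ln(0.20145) = 26.7 × (-1.6022) = -42.78 mV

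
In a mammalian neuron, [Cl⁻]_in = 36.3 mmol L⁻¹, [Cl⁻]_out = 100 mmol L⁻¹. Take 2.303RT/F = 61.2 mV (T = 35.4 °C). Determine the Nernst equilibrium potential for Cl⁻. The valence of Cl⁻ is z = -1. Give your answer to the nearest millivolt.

E = (61.2/z) · log₁₀([Cl⁻]_out/[Cl⁻]_in) with z = -1.
For an anion, dividing by z = -1 reverses the sign.
= (61.2/-1) · log₁₀(100/36.3) = -61.20 · log₁₀(2.755)
= -61.20 · (0.4401) = -26.93 mV

-27 mV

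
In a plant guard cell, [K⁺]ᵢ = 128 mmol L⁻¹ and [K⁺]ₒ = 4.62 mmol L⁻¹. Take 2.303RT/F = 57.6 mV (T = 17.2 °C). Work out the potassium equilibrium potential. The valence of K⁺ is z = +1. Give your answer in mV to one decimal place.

-83.1 mV

E = (57.6/z) · log₁₀([K⁺]_out/[K⁺]_in) with z = +1.
= (57.6/1) · log₁₀(4.62/128) = 57.60 · log₁₀(0.03609)
= 57.60 · (-1.4426) = -83.09 mV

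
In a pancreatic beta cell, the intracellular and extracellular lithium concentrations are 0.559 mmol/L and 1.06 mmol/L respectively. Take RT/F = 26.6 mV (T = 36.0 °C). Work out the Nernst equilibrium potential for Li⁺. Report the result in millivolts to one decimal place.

E = (26.6/z) · ln([Li⁺]_out/[Li⁺]_in) with z = +1.
= (26.6/1) · ln(1.06/0.559) = 26.60 · ln(1.896)
= 26.60 · (0.6399) = 17.02 mV

17.0 mV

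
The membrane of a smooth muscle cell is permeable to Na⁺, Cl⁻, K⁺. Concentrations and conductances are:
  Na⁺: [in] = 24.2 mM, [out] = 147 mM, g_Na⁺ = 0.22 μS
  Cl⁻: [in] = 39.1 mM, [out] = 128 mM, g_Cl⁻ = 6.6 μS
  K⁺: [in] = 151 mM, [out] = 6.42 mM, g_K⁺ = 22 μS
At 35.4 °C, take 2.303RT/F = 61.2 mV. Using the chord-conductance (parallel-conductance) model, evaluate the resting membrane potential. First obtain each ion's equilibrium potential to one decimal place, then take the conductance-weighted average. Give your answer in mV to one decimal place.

E_Na⁺ = (61.2/1)·log₁₀(147/24.2) = 48.0 mV
E_Cl⁻ = (61.2/-1)·log₁₀(128/39.1) = -31.5 mV
E_K⁺ = (61.2/1)·log₁₀(6.42/151) = -83.9 mV
Vm = (Σ gᵢEᵢ)/(Σ gᵢ) = (0.22·48.0 + 6.6·-31.5 + 22·-83.9) / (0.22 + 6.6 + 22)
= -2043.14 / 28.82 = -70.89 mV

-70.9 mV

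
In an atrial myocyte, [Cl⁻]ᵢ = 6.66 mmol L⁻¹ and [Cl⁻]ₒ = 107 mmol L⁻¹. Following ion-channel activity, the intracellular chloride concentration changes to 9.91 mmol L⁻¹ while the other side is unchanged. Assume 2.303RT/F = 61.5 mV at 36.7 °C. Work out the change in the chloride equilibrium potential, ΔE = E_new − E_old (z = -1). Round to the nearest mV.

E_old = (61.5/-1)·log₁₀(107/6.66) = -74.16 mV
E_new = (61.5/-1)·log₁₀(107/9.91) = -63.55 mV
ΔE = -63.55 − (-74.16) = 10.61 mV

11 mV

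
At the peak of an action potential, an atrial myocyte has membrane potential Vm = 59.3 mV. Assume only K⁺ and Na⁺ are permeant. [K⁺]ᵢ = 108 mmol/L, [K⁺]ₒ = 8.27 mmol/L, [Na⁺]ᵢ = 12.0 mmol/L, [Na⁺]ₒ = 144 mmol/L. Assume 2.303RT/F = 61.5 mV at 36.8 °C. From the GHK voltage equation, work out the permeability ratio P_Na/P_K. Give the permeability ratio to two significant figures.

29

Let α = P_Na/P_K. GHK: Vm = 61.5·log₁₀[(Kₒ + α·Naₒ)/(Kᵢ + α·Naᵢ)].
10^(Vm/61.5) = 10^(59.3/61.5) = 9.2093
So 9.2093·(Kᵢ + α·Naᵢ) = Kₒ + α·Naₒ → α = (9.2093·108.0 − 8.27) / (144.0 − 9.2093·12.0)
α = (994.6 − 8.27) / (144.0 − 110.5) = 986.3/33.49 = 29.45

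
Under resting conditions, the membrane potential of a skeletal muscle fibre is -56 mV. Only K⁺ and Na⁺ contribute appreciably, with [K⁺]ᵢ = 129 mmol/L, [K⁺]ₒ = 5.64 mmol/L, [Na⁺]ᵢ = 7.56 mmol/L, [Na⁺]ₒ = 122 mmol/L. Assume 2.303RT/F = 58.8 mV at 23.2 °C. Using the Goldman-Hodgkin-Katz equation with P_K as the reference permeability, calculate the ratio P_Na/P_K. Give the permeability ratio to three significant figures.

0.0723

Let α = P_Na/P_K. GHK: Vm = 58.8·log₁₀[(Kₒ + α·Naₒ)/(Kᵢ + α·Naᵢ)].
10^(Vm/58.8) = 10^(-56.0/58.8) = 0.11159
So 0.11159·(Kᵢ + α·Naᵢ) = Kₒ + α·Naₒ → α = (0.11159·129.0 − 5.64) / (122.0 − 0.11159·7.56)
α = (14.39 − 5.64) / (122.0 − 0.8436) = 8.755/121.2 = 0.07226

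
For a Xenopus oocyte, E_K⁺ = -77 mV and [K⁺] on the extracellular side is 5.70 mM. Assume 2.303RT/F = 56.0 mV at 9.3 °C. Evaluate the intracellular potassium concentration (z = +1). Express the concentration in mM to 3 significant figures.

135 mM

Nernst: E = (56.0/1) · log₁₀([out]/[in]), so log₁₀([out]/[in]) = -77.0 × 1 / 56.0 = -1.3750.
[out]/[in] = 10^(-1.3750) = 0.04217.
[in] = 5.70 / 0.04217 = 135.2 mM.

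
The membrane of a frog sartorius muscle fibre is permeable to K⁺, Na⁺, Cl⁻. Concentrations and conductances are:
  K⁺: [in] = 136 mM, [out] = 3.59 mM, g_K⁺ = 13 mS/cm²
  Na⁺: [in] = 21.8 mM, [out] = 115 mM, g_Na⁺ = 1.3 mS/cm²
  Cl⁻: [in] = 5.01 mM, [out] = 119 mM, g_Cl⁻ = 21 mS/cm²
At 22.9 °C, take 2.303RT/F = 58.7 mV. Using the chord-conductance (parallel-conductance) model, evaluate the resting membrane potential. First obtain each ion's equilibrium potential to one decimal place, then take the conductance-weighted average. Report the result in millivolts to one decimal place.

-80.6 mV

E_K⁺ = (58.7/1)·log₁₀(3.59/136) = -92.7 mV
E_Na⁺ = (58.7/1)·log₁₀(115/21.8) = 42.4 mV
E_Cl⁻ = (58.7/-1)·log₁₀(119/5.01) = -80.8 mV
Vm = (Σ gᵢEᵢ)/(Σ gᵢ) = (13·-92.7 + 1.3·42.4 + 21·-80.8) / (13 + 1.3 + 21)
= -2846.78 / 35.3 = -80.65 mV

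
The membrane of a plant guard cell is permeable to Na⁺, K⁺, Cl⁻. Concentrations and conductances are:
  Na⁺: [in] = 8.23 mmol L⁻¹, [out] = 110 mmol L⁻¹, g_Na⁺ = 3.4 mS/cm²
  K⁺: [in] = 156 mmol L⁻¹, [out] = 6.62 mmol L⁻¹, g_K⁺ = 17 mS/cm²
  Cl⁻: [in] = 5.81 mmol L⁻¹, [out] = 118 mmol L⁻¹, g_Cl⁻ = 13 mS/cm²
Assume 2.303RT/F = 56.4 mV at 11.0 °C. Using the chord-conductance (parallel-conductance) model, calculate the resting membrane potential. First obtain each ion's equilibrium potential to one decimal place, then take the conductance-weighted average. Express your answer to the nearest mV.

-62 mV

E_Na⁺ = (56.4/1)·log₁₀(110/8.23) = 63.5 mV
E_K⁺ = (56.4/1)·log₁₀(6.62/156) = -77.4 mV
E_Cl⁻ = (56.4/-1)·log₁₀(118/5.81) = -73.8 mV
Vm = (Σ gᵢEᵢ)/(Σ gᵢ) = (3.4·63.5 + 17·-77.4 + 13·-73.8) / (3.4 + 17 + 13)
= -2059.30 / 33.4 = -61.66 mV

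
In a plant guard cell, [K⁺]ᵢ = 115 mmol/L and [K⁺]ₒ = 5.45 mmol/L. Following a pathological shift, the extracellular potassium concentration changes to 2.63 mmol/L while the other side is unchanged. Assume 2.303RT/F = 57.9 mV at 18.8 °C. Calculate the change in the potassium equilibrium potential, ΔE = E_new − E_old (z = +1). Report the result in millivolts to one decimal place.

-18.3 mV

E_old = (57.9/1)·log₁₀(5.45/115) = -76.68 mV
E_new = (57.9/1)·log₁₀(2.63/115) = -95.00 mV
ΔE = -95.00 − (-76.68) = -18.32 mV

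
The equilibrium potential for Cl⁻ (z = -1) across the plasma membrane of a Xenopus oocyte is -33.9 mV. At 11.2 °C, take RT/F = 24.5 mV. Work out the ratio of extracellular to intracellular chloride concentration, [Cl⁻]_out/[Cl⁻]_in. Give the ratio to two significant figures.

4.0

ln([out]/[in]) = E·z/(24.5) = -33.9 × -1 / 24.5 = 1.3837
[out]/[in] = e^(1.3837) = 3.99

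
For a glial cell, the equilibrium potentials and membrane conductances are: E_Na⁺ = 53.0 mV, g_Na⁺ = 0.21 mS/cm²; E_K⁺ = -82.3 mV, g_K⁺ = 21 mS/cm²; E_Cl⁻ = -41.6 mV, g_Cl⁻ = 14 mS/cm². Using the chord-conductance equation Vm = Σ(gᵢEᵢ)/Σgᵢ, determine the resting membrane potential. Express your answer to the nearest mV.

Σ gᵢEᵢ = 0.21·(53.0) + 21·(-82.3) + 14·(-41.6) = -2299.57
Σ gᵢ = 0.21 + 21 + 14 = 35.21
Vm = -2299.57 / 35.21 = -65.31 mV

-65 mV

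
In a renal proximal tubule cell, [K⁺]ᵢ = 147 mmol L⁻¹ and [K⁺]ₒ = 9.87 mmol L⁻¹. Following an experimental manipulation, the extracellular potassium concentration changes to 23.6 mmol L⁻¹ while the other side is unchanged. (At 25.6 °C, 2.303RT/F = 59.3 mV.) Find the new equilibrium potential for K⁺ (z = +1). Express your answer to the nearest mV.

After the shift: [K⁺]_out = 23.6, [K⁺]_in = 147 mmol L⁻¹.
E_new = (59.3/1)·log₁₀(23.6/147) = 59.30 · (-0.7944) = -47.11 mV

-47 mV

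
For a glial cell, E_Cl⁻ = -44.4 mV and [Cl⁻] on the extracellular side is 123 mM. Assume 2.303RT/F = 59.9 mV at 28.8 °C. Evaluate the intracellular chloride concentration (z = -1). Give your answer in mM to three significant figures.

22.3 mM

Nernst: E = (59.9/-1) · log₁₀([out]/[in]), so log₁₀([out]/[in]) = -44.4 × -1 / 59.9 = 0.7412.
[out]/[in] = 10^(0.7412) = 5.511.
[in] = 123 / 5.511 = 22.32 mM.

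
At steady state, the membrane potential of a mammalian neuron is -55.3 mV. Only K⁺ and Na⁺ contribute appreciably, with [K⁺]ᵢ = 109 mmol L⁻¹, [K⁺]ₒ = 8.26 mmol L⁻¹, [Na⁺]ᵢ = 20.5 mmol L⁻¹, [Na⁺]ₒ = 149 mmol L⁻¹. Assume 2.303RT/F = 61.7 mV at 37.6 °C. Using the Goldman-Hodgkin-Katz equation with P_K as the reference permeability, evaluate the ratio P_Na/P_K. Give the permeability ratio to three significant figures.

Let α = P_Na/P_K. GHK: Vm = 61.7·log₁₀[(Kₒ + α·Naₒ)/(Kᵢ + α·Naᵢ)].
10^(Vm/61.7) = 10^(-55.3/61.7) = 0.12698
So 0.12698·(Kᵢ + α·Naᵢ) = Kₒ + α·Naₒ → α = (0.12698·109.0 − 8.26) / (149.0 − 0.12698·20.5)
α = (13.84 − 8.26) / (149.0 − 2.603) = 5.581/146.4 = 0.03812

0.0381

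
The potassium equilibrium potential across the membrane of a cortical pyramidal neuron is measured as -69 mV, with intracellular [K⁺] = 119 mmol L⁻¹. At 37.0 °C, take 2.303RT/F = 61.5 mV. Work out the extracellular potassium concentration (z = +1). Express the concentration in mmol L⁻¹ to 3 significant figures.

Nernst: E = (61.5/1) · log₁₀([out]/[in]), so log₁₀([out]/[in]) = -69.0 × 1 / 61.5 = -1.1220.
[out]/[in] = 10^(-1.1220) = 0.07552.
[out] = 0.07552 × 119 = 8.987 mmol L⁻¹.

8.99 mmol L⁻¹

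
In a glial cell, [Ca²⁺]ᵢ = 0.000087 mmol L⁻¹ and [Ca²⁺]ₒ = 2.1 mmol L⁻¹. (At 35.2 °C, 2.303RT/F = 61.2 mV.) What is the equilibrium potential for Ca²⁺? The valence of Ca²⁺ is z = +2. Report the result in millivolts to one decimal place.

134.1 mV

E = (61.2/z) · log₁₀([Ca²⁺]_out/[Ca²⁺]_in) with z = +2.
= (61.2/2) · log₁₀(2.1/0.000087) = 30.60 · log₁₀(2.414e+04)
= 30.60 · (4.3827) = 134.11 mV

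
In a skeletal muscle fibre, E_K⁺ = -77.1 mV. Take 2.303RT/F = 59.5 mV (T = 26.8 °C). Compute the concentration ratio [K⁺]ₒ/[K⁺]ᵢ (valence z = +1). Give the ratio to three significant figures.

0.0506

log₁₀([out]/[in]) = E·z/(59.5) = -77.1 × 1 / 59.5 = -1.2958
[out]/[in] = 10^(-1.2958) = 0.05061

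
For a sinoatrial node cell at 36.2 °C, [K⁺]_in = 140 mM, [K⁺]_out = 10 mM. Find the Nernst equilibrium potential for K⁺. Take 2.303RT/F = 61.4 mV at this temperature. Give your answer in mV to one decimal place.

-70.4 mV

E = (61.4/z) · log₁₀([K⁺]_out/[K⁺]_in) with z = +1.
= (61.4/1) · log₁₀(10/140) = 61.40 · log₁₀(0.07143)
= 61.40 · (-1.1461) = -70.37 mV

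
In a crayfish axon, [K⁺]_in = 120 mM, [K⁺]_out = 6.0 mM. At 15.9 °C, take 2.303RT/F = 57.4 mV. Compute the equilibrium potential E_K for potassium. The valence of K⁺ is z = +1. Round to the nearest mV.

-75 mV

E = (57.4/z) · log₁₀([K⁺]_out/[K⁺]_in) with z = +1.
= (57.4/1) · log₁₀(6.0/120) = 57.40 · log₁₀(0.05)
= 57.40 · (-1.3010) = -74.68 mV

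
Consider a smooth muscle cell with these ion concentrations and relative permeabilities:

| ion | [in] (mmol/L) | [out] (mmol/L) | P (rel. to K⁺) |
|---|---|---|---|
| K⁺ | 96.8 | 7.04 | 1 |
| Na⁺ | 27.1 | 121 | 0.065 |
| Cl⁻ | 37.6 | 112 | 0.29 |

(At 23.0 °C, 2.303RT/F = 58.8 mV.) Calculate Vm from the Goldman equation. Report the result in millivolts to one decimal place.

-41.5 mV

Vm = 58.8 · log₁₀[(Σ P·[cation]ₒ + Σ P·[anion]ᵢ) / (Σ P·[cation]ᵢ + Σ P·[anion]ₒ)]
Numerator = 1×7.04 + 0.065×121 + 0.29×37.6 = 25.81
Denominator = 1×96.8 + 0.065×27.1 + 0.29×112 = 131
Vm = 58.8 · log₁₀(0.19695) = 58.8 × (-0.7056) = -41.49 mV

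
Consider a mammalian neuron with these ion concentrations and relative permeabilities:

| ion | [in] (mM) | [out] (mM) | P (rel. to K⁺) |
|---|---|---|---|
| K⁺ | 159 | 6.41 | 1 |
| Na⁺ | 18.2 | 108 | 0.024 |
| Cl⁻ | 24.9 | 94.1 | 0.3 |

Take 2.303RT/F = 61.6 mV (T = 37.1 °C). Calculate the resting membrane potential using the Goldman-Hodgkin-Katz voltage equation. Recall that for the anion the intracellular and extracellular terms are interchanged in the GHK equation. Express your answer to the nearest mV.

-65 mV

Vm = 61.6 · log₁₀[(Σ P·[cation]ₒ + Σ P·[anion]ᵢ) / (Σ P·[cation]ᵢ + Σ P·[anion]ₒ)]
Numerator = 1×6.41 + 0.024×108 + 0.3×24.9 = 16.47
Denominator = 1×159 + 0.024×18.2 + 0.3×94.1 = 187.7
Vm = 61.6 · log₁₀(0.087773) = 61.6 × (-1.0566) = -65.09 mV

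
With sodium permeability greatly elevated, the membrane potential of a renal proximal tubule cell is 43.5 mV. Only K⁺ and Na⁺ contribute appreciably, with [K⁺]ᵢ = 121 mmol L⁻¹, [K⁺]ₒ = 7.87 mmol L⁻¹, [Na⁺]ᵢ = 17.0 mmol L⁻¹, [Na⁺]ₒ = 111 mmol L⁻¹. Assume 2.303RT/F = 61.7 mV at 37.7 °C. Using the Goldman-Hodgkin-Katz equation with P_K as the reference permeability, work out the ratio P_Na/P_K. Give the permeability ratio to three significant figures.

Let α = P_Na/P_K. GHK: Vm = 61.7·log₁₀[(Kₒ + α·Naₒ)/(Kᵢ + α·Naᵢ)].
10^(Vm/61.7) = 10^(43.5/61.7) = 5.0702
So 5.0702·(Kᵢ + α·Naᵢ) = Kₒ + α·Naₒ → α = (5.0702·121.0 − 7.87) / (111.0 − 5.0702·17.0)
α = (613.5 − 7.87) / (111.0 − 86.19) = 605.6/24.81 = 24.41

24.4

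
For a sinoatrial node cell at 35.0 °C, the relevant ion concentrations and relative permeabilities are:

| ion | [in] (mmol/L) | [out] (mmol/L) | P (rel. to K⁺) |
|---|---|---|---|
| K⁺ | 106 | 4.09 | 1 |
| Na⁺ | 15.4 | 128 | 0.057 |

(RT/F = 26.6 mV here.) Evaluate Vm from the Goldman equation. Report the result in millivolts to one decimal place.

Vm = 26.6 · ln[(Σ P·[cation]ₒ + Σ P·[anion]ᵢ) / (Σ P·[cation]ᵢ + Σ P·[anion]ₒ)]
Numerator = 1×4.09 + 0.057×128 = 11.39
Denominator = 1×106 + 0.057×15.4 = 106.9
Vm = 26.6 · ln(0.10653) = 26.6 × (-2.2393) = -59.57 mV

-59.6 mV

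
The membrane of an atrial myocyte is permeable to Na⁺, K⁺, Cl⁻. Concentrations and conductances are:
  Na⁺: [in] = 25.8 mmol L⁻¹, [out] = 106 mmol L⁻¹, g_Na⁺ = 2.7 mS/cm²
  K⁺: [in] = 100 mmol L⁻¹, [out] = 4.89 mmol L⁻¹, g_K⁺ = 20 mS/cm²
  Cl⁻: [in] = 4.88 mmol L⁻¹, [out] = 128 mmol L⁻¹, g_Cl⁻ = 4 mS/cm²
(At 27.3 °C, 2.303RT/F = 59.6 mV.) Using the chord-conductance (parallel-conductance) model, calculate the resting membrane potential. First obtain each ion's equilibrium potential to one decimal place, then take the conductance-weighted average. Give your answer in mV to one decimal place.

E_Na⁺ = (59.6/1)·log₁₀(106/25.8) = 36.6 mV
E_K⁺ = (59.6/1)·log₁₀(4.89/100) = -78.1 mV
E_Cl⁻ = (59.6/-1)·log₁₀(128/4.88) = -84.6 mV
Vm = (Σ gᵢEᵢ)/(Σ gᵢ) = (2.7·36.6 + 20·-78.1 + 4·-84.6) / (2.7 + 20 + 4)
= -1801.58 / 26.7 = -67.47 mV

-67.5 mV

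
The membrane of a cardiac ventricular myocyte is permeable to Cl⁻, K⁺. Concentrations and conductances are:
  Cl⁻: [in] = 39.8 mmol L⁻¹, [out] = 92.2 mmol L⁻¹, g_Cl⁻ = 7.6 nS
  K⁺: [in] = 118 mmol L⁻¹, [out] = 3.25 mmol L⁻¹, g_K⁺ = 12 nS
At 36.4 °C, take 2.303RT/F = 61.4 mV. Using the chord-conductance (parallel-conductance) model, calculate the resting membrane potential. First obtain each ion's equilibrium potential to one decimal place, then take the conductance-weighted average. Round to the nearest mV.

E_Cl⁻ = (61.4/-1)·log₁₀(92.2/39.8) = -22.4 mV
E_K⁺ = (61.4/1)·log₁₀(3.25/118) = -95.8 mV
Vm = (Σ gᵢEᵢ)/(Σ gᵢ) = (7.6·-22.4 + 12·-95.8) / (7.6 + 12)
= -1319.84 / 19.6 = -67.34 mV

-67 mV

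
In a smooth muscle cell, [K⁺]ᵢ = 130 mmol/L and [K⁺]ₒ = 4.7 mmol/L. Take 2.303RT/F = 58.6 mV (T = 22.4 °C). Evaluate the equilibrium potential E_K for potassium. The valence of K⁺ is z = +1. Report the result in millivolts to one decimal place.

-84.5 mV

E = (58.6/z) · log₁₀([K⁺]_out/[K⁺]_in) with z = +1.
= (58.6/1) · log₁₀(4.7/130) = 58.60 · log₁₀(0.03615)
= 58.60 · (-1.4418) = -84.49 mV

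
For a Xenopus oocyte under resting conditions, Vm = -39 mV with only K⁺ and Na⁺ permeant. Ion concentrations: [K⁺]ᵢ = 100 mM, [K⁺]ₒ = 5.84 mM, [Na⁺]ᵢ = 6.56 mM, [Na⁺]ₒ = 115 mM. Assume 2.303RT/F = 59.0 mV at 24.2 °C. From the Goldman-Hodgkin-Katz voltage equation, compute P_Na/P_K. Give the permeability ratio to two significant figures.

0.14

Let α = P_Na/P_K. GHK: Vm = 59.0·log₁₀[(Kₒ + α·Naₒ)/(Kᵢ + α·Naᵢ)].
10^(Vm/59.0) = 10^(-39.0/59.0) = 0.21826
So 0.21826·(Kᵢ + α·Naᵢ) = Kₒ + α·Naₒ → α = (0.21826·100.0 − 5.84) / (115.0 − 0.21826·6.56)
α = (21.83 − 5.84) / (115.0 − 1.432) = 15.99/113.6 = 0.1408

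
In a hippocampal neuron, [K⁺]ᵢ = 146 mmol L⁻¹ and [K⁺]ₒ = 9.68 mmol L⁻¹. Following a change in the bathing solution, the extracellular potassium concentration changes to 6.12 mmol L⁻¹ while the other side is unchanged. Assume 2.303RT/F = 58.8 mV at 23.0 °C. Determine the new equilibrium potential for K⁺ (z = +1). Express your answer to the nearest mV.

-81 mV

After the shift: [K⁺]_out = 6.12, [K⁺]_in = 146 mmol L⁻¹.
E_new = (58.8/1)·log₁₀(6.12/146) = 58.80 · (-1.3776) = -81.00 mV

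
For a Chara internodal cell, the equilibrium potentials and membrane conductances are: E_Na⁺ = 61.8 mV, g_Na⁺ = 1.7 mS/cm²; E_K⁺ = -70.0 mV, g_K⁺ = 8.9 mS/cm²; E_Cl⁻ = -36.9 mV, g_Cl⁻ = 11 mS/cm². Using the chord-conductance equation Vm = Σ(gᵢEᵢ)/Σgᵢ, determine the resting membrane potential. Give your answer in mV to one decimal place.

-42.8 mV

Σ gᵢEᵢ = 1.7·(61.8) + 8.9·(-70.0) + 11·(-36.9) = -923.84
Σ gᵢ = 1.7 + 8.9 + 11 = 21.6
Vm = -923.84 / 21.6 = -42.77 mV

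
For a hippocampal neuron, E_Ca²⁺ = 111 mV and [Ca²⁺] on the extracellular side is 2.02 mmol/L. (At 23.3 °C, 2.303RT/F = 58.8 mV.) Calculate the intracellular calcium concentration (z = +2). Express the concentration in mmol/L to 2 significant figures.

0.00034 mmol/L

Nernst: E = (58.8/2) · log₁₀([out]/[in]), so log₁₀([out]/[in]) = 111.0 × 2 / 58.8 = 3.7755.
[out]/[in] = 10^(3.7755) = 5964.
[in] = 2.02 / 5964 = 0.0003387 mmol/L.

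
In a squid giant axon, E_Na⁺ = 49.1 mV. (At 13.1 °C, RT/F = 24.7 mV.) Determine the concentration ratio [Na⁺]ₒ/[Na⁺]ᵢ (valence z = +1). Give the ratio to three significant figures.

ln([out]/[in]) = E·z/(24.7) = 49.1 × 1 / 24.7 = 1.9879
[out]/[in] = e^(1.9879) = 7.3

7.30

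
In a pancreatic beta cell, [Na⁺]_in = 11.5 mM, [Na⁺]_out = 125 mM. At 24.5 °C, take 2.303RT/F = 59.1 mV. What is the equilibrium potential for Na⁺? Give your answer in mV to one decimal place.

61.2 mV

E = (59.1/z) · log₁₀([Na⁺]_out/[Na⁺]_in) with z = +1.
= (59.1/1) · log₁₀(125/11.5) = 59.10 · log₁₀(10.87)
= 59.10 · (1.0362) = 61.24 mV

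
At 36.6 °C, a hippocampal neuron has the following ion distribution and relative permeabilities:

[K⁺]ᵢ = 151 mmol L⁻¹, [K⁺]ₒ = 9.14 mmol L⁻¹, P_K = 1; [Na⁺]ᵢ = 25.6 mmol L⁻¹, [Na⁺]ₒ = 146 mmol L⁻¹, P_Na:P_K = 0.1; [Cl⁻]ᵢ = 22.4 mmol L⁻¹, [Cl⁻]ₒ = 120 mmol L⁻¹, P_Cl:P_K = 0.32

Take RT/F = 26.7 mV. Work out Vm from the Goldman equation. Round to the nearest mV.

Vm = 26.7 · ln[(Σ P·[cation]ₒ + Σ P·[anion]ᵢ) / (Σ P·[cation]ᵢ + Σ P·[anion]ₒ)]
Numerator = 1×9.14 + 0.1×146 + 0.32×22.4 = 30.91
Denominator = 1×151 + 0.1×25.6 + 0.32×120 = 192
Vm = 26.7 · ln(0.16101) = 26.7 × (-1.8263) = -48.76 mV

-49 mV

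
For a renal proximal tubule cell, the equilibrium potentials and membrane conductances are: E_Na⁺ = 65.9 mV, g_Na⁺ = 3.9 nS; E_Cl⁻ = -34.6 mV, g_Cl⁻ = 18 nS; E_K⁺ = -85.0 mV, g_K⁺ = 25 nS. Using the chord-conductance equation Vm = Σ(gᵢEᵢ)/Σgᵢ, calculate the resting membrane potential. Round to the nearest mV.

-53 mV

Σ gᵢEᵢ = 3.9·(65.9) + 18·(-34.6) + 25·(-85.0) = -2490.79
Σ gᵢ = 3.9 + 18 + 25 = 46.9
Vm = -2490.79 / 46.9 = -53.11 mV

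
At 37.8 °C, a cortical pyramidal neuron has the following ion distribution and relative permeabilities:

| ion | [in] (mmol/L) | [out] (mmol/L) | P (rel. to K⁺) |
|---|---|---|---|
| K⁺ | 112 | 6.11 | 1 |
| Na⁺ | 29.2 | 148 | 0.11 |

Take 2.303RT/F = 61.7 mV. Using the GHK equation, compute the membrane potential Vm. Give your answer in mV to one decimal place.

-43.9 mV

Vm = 61.7 · log₁₀[(Σ P·[cation]ₒ + Σ P·[anion]ᵢ) / (Σ P·[cation]ᵢ + Σ P·[anion]ₒ)]
Numerator = 1×6.11 + 0.11×148 = 22.39
Denominator = 1×112 + 0.11×29.2 = 115.2
Vm = 61.7 · log₁₀(0.19434) = 61.7 × (-0.7114) = -43.90 mV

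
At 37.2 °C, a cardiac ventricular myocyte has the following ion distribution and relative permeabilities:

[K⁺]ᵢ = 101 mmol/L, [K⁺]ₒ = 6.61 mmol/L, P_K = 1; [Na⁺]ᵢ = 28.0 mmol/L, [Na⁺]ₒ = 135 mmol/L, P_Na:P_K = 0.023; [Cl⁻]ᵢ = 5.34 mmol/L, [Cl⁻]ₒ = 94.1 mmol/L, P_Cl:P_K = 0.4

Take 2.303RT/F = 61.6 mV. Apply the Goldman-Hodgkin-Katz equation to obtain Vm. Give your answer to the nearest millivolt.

-66 mV

Vm = 61.6 · log₁₀[(Σ P·[cation]ₒ + Σ P·[anion]ᵢ) / (Σ P·[cation]ᵢ + Σ P·[anion]ₒ)]
Numerator = 1×6.61 + 0.023×135 + 0.4×5.34 = 11.85
Denominator = 1×101 + 0.023×28.0 + 0.4×94.1 = 139.3
Vm = 61.6 · log₁₀(0.085085) = 61.6 × (-1.0701) = -65.92 mV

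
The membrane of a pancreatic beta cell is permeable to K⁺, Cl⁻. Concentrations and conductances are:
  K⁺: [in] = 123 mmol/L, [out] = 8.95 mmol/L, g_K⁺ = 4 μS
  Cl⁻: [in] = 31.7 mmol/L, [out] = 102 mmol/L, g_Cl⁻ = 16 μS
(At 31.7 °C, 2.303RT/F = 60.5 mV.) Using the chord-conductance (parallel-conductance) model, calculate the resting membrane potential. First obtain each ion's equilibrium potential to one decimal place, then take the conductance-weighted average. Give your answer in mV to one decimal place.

-38.3 mV

E_K⁺ = (60.5/1)·log₁₀(8.95/123) = -68.9 mV
E_Cl⁻ = (60.5/-1)·log₁₀(102/31.7) = -30.7 mV
Vm = (Σ gᵢEᵢ)/(Σ gᵢ) = (4·-68.9 + 16·-30.7) / (4 + 16)
= -766.80 / 20 = -38.34 mV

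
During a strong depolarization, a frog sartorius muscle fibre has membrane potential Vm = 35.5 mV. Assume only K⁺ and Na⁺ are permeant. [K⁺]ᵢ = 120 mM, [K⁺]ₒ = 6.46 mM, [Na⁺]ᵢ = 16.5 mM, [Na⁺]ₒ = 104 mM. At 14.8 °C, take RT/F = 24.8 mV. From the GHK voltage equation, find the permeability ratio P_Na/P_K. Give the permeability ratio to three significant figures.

14.2

Let α = P_Na/P_K. GHK: Vm = 24.8·ln[(Kₒ + α·Naₒ)/(Kᵢ + α·Naᵢ)].
e^(Vm/24.8) = e^(35.5/24.8) = 4.1848
So 4.1848·(Kᵢ + α·Naᵢ) = Kₒ + α·Naₒ → α = (4.1848·120.0 − 6.46) / (104.0 − 4.1848·16.5)
α = (502.2 − 6.46) / (104.0 − 69.05) = 495.7/34.95 = 14.18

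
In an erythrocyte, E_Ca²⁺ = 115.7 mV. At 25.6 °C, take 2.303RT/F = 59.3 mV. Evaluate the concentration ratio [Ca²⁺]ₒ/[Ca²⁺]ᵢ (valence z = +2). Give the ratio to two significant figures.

8000

log₁₀([out]/[in]) = E·z/(59.3) = 115.7 × 2 / 59.3 = 3.9022
[out]/[in] = 10^(3.9022) = 7983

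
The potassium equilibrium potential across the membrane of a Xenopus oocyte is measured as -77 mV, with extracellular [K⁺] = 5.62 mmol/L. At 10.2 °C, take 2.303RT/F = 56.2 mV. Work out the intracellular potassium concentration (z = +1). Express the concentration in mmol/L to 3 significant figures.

132 mmol/L

Nernst: E = (56.2/1) · log₁₀([out]/[in]), so log₁₀([out]/[in]) = -77.0 × 1 / 56.2 = -1.3701.
[out]/[in] = 10^(-1.3701) = 0.04265.
[in] = 5.62 / 0.04265 = 131.8 mmol/L.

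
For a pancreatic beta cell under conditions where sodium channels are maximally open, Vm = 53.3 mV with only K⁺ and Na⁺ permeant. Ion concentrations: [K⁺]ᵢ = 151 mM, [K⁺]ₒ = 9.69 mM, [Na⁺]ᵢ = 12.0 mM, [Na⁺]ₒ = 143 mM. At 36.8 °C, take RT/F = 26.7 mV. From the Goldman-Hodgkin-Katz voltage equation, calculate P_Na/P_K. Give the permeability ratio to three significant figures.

20.2

Let α = P_Na/P_K. GHK: Vm = 26.7·ln[(Kₒ + α·Naₒ)/(Kᵢ + α·Naᵢ)].
e^(Vm/26.7) = e^(53.3/26.7) = 7.3614
So 7.3614·(Kᵢ + α·Naᵢ) = Kₒ + α·Naₒ → α = (7.3614·151.0 − 9.69) / (143.0 − 7.3614·12.0)
α = (1112 − 9.69) / (143.0 − 88.34) = 1102/54.66 = 20.16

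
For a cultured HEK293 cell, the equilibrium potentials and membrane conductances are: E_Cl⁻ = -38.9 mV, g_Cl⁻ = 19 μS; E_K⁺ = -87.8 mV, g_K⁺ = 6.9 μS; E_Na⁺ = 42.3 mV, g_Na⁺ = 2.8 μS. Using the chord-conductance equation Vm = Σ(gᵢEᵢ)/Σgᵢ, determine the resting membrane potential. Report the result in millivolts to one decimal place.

-42.7 mV

Σ gᵢEᵢ = 19·(-38.9) + 6.9·(-87.8) + 2.8·(42.3) = -1226.48
Σ gᵢ = 19 + 6.9 + 2.8 = 28.7
Vm = -1226.48 / 28.7 = -42.73 mV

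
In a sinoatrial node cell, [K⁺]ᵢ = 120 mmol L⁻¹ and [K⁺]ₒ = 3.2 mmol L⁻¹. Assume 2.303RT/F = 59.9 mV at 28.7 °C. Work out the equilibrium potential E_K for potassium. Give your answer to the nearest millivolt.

-94 mV

E = (59.9/z) · log₁₀([K⁺]_out/[K⁺]_in) with z = +1.
= (59.9/1) · log₁₀(3.2/120) = 59.90 · log₁₀(0.02667)
= 59.90 · (-1.5740) = -94.28 mV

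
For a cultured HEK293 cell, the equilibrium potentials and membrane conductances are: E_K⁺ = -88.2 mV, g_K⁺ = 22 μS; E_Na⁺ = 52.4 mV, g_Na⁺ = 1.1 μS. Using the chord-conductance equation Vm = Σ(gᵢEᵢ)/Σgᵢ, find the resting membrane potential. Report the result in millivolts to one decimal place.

Σ gᵢEᵢ = 22·(-88.2) + 1.1·(52.4) = -1882.76
Σ gᵢ = 22 + 1.1 = 23.1
Vm = -1882.76 / 23.1 = -81.50 mV

-81.5 mV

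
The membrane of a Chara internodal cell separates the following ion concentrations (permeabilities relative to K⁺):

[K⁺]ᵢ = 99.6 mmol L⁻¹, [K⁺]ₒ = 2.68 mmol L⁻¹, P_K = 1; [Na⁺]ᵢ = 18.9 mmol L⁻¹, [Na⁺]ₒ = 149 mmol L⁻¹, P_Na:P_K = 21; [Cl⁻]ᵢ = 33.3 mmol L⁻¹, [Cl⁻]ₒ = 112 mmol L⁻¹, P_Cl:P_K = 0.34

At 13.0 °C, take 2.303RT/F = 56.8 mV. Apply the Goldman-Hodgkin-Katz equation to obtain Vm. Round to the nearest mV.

44 mV

Vm = 56.8 · log₁₀[(Σ P·[cation]ₒ + Σ P·[anion]ᵢ) / (Σ P·[cation]ᵢ + Σ P·[anion]ₒ)]
Numerator = 1×2.68 + 21×149 + 0.34×33.3 = 3143
Denominator = 1×99.6 + 21×18.9 + 0.34×112 = 534.6
Vm = 56.8 · log₁₀(5.8794) = 56.8 × (0.7693) = 43.70 mV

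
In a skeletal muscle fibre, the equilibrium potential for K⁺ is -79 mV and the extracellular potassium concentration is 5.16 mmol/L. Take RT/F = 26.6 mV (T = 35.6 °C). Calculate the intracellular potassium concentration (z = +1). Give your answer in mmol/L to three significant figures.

Nernst: E = (26.6/1) · ln([out]/[in]), so ln([out]/[in]) = -79.0 × 1 / 26.6 = -2.9699.
[out]/[in] = e^(-2.9699) = 0.05131.
[in] = 5.16 / 0.05131 = 100.6 mmol/L.

101 mmol/L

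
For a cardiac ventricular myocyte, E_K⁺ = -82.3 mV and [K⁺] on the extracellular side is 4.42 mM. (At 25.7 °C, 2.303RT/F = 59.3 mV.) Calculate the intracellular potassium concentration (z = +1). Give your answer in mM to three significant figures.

108 mM

Nernst: E = (59.3/1) · log₁₀([out]/[in]), so log₁₀([out]/[in]) = -82.3 × 1 / 59.3 = -1.3879.
[out]/[in] = 10^(-1.3879) = 0.04094.
[in] = 4.42 / 0.04094 = 108 mM.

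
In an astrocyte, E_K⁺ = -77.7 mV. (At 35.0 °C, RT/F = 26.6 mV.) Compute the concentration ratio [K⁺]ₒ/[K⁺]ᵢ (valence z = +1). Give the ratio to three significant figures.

ln([out]/[in]) = E·z/(26.6) = -77.7 × 1 / 26.6 = -2.9211
[out]/[in] = e^(-2.9211) = 0.05388

0.0539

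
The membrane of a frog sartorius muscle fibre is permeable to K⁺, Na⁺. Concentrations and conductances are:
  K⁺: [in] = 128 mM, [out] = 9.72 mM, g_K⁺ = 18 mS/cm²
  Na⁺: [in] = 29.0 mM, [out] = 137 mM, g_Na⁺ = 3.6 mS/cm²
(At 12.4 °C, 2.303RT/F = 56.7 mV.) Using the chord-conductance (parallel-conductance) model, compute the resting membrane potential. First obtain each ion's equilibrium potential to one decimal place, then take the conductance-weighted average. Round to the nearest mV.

-47 mV

E_K⁺ = (56.7/1)·log₁₀(9.72/128) = -63.5 mV
E_Na⁺ = (56.7/1)·log₁₀(137/29.0) = 38.2 mV
Vm = (Σ gᵢEᵢ)/(Σ gᵢ) = (18·-63.5 + 3.6·38.2) / (18 + 3.6)
= -1005.48 / 21.6 = -46.55 mV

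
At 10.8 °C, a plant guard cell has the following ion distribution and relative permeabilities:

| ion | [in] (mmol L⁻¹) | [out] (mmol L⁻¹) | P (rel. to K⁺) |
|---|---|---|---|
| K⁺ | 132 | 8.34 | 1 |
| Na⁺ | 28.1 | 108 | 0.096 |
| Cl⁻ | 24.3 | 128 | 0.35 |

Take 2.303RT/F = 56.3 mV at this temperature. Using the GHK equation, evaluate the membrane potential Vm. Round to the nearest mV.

Vm = 56.3 · log₁₀[(Σ P·[cation]ₒ + Σ P·[anion]ᵢ) / (Σ P·[cation]ᵢ + Σ P·[anion]ₒ)]
Numerator = 1×8.34 + 0.096×108 + 0.35×24.3 = 27.21
Denominator = 1×132 + 0.096×28.1 + 0.35×128 = 179.5
Vm = 56.3 · log₁₀(0.15161) = 56.3 × (-0.8193) = -46.13 mV

-46 mV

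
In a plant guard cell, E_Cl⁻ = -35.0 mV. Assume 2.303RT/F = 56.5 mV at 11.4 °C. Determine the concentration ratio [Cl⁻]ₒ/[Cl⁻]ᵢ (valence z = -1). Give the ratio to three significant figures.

log₁₀([out]/[in]) = E·z/(56.5) = -35.0 × -1 / 56.5 = 0.6195
[out]/[in] = 10^(0.6195) = 4.164

4.16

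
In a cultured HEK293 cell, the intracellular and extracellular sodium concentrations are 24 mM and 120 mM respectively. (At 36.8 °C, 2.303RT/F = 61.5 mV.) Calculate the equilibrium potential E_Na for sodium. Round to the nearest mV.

43 mV

E = (61.5/z) · log₁₀([Na⁺]_out/[Na⁺]_in) with z = +1.
= (61.5/1) · log₁₀(120/24) = 61.50 · log₁₀(5)
= 61.50 · (0.6990) = 42.99 mV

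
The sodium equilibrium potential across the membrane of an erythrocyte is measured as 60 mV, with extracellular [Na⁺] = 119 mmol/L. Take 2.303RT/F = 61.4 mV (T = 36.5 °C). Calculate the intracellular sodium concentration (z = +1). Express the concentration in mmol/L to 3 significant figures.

Nernst: E = (61.4/1) · log₁₀([out]/[in]), so log₁₀([out]/[in]) = 60.0 × 1 / 61.4 = 0.9772.
[out]/[in] = 10^(0.9772) = 9.489.
[in] = 119 / 9.489 = 12.54 mmol/L.

12.5 mmol/L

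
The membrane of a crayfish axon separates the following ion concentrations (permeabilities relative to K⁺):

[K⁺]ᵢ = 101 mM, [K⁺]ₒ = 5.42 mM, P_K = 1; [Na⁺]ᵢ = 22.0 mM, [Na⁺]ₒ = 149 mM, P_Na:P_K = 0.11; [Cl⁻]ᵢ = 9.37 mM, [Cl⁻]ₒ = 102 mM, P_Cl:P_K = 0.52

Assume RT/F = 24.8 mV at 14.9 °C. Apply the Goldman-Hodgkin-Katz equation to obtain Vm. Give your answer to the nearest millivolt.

Vm = 24.8 · ln[(Σ P·[cation]ₒ + Σ P·[anion]ᵢ) / (Σ P·[cation]ᵢ + Σ P·[anion]ₒ)]
Numerator = 1×5.42 + 0.11×149 + 0.52×9.37 = 26.68
Denominator = 1×101 + 0.11×22.0 + 0.52×102 = 156.5
Vm = 24.8 · ln(0.17054) = 24.8 × (-1.7688) = -43.87 mV

-44 mV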